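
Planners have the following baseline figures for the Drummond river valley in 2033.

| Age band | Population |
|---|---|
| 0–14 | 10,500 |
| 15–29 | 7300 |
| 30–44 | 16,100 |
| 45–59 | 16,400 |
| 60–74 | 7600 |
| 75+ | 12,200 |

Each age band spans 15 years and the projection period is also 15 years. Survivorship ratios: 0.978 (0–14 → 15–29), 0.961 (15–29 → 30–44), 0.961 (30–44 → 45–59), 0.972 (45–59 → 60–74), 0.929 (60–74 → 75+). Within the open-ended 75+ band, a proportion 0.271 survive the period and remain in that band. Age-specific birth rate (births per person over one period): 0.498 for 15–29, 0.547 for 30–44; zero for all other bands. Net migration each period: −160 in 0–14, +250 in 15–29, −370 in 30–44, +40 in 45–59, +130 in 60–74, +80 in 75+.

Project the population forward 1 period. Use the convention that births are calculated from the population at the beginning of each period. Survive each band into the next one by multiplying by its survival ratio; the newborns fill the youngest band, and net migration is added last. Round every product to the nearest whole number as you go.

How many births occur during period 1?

Numbering the bands 1..6 from youngest to oldest:
— Period 1 —
Births: 7300 * 0.498 = 3635  |  16100 * 0.547 = 8807 → total 12442
Band 2: 10500 * 0.978 = 10269
Band 3: 7300 * 0.961 = 7015
Band 4: 16100 * 0.961 = 15472
Band 5: 16400 * 0.972 = 15941
Band 6: 7600 * 0.929 + 12200 * 0.271 = 7060 + 3306 = 10366
Net migration: Band 1 − 160 → 12282; Band 2 + 250 → 10519; Band 3 − 370 → 6645; Band 4 + 40 → 15512; Band 5 + 130 → 16071; Band 6 + 80 → 10446
→ [12282, 10519, 6645, 15512, 16071, 10446]

12442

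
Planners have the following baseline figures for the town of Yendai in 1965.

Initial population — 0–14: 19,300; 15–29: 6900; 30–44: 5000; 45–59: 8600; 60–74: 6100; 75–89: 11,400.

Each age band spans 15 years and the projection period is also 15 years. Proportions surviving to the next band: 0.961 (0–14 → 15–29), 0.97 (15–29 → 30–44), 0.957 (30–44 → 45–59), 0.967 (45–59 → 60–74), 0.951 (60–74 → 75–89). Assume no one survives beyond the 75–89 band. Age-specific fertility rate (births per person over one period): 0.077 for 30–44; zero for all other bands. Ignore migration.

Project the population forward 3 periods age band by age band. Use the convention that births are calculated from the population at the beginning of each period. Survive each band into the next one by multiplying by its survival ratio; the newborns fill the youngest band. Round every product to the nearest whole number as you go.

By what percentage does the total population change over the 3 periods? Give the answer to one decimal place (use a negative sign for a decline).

Call the groups 1 to 6, youngest first.
Period 1:
Births: 5000 * 0.077 = 385
Group 2: 19300 * 0.961 = 18547
Group 3: 6900 * 0.97 = 6693
Group 4: 5000 * 0.957 = 4785
Group 5: 8600 * 0.967 = 8316
Group 6: 6100 * 0.951 = 5801
Giving 385 / 18547 / 6693 / 4785 / 8316 / 5801.
Period 2:
Births: 6693 * 0.077 = 515
Group 2: 385 * 0.961 = 370
Group 3: 18547 * 0.97 = 17991
Group 4: 6693 * 0.957 = 6405
Group 5: 4785 * 0.967 = 4627
Group 6: 8316 * 0.951 = 7909
Giving 515 / 370 / 17991 / 6405 / 4627 / 7909.
Period 3:
Births: 17991 * 0.077 = 1385
Group 2: 515 * 0.961 = 495
Group 3: 370 * 0.97 = 359
Group 4: 17991 * 0.957 = 17217
Group 5: 6405 * 0.967 = 6194
Group 6: 4627 * 0.951 = 4400
Giving 1385 / 495 / 359 / 17217 / 6194 / 4400.
Total: 57300 → 30050; change = -27250; percentage change = -47.6%

-47.6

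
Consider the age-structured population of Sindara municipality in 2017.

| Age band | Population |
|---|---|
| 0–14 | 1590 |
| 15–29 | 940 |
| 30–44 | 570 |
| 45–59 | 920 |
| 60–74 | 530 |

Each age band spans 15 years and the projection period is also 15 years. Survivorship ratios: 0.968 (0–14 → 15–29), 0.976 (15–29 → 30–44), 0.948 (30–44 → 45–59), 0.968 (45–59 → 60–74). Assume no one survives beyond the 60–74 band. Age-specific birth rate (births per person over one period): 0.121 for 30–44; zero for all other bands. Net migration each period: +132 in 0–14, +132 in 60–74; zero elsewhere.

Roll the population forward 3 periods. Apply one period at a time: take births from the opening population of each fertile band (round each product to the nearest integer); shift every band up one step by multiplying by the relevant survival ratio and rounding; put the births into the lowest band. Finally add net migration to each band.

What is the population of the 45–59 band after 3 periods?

1424

Call the bands 1 to 5, youngest first.
— Period 1 —
Births: 570 × 0.121 = 69
Band 2: 1590 × 0.968 = 1539
Band 3: 940 × 0.976 = 917
Band 4: 570 × 0.948 = 540
Band 5: 920 × 0.968 = 891
Net migration: Band 1 + 132 → 201; Band 5 + 132 → 1023
End of period: [201, 1539, 917, 540, 1023]
— Period 2 —
Births: 917 × 0.121 = 111
Band 2: 201 × 0.968 = 195
Band 3: 1539 × 0.976 = 1502
Band 4: 917 × 0.948 = 869
Band 5: 540 × 0.968 = 523
Net migration: Band 1 + 132 → 243; Band 5 + 132 → 655
End of period: [243, 195, 1502, 869, 655]
— Period 3 —
Births: 1502 × 0.121 = 182
Band 2: 243 × 0.968 = 235
Band 3: 195 × 0.976 = 190
Band 4: 1502 × 0.948 = 1424
Band 5: 869 × 0.968 = 841
Net migration: Band 1 + 132 → 314; Band 5 + 132 → 973
End of period: [314, 235, 190, 1424, 973]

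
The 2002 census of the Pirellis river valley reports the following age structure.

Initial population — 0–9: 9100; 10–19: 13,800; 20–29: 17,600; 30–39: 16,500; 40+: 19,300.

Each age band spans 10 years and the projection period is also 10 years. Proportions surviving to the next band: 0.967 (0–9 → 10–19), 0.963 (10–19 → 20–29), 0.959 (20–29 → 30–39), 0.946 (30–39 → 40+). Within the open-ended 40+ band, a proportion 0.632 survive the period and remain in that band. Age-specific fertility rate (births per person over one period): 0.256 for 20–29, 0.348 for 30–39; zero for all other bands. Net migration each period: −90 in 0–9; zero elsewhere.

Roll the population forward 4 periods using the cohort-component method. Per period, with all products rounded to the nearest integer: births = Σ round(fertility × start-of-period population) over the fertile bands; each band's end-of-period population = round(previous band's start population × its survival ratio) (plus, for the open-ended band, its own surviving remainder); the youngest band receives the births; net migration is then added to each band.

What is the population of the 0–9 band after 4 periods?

5160

Numbering the groups 1..5 from youngest to oldest:
Period 1.
Births: 17600 × 0.256 = 4506, 16500 × 0.348 = 5742 → total 10248
Group 2: 9100 × 0.967 = 8800
Group 3: 13800 × 0.963 = 13289
Group 4: 17600 × 0.959 = 16878
Group 5: 16500 × 0.946 + 19300 × 0.632 = 15609 + 12198 = 27807
Net migration: Group 1 − 90 → 10158
→ [10158, 8800, 13289, 16878, 27807]
Period 2.
Births: 13289 × 0.256 = 3402, 16878 × 0.348 = 5874 → total 9276
Group 2: 10158 × 0.967 = 9823
Group 3: 8800 × 0.963 = 8474
Group 4: 13289 × 0.959 = 12744
Group 5: 16878 × 0.946 + 27807 × 0.632 = 15967 + 17574 = 33541
Net migration: Group 1 − 90 → 9186
→ [9186, 9823, 8474, 12744, 33541]
Period 3.
Births: 8474 × 0.256 = 2169, 12744 × 0.348 = 4435 → total 6604
Group 2: 9186 × 0.967 = 8883
Group 3: 9823 × 0.963 = 9460
Group 4: 8474 × 0.959 = 8127
Group 5: 12744 × 0.946 + 33541 × 0.632 = 12056 + 21198 = 33254
Net migration: Group 1 − 90 → 6514
→ [6514, 8883, 9460, 8127, 33254]
Period 4.
Births: 9460 × 0.256 = 2422, 8127 × 0.348 = 2828 → total 5250
Group 2: 6514 × 0.967 = 6299
Group 3: 8883 × 0.963 = 8554
Group 4: 9460 × 0.959 = 9072
Group 5: 8127 × 0.946 + 33254 × 0.632 = 7688 + 21017 = 28705
Net migration: Group 1 − 90 → 5160
→ [5160, 6299, 8554, 9072, 28705]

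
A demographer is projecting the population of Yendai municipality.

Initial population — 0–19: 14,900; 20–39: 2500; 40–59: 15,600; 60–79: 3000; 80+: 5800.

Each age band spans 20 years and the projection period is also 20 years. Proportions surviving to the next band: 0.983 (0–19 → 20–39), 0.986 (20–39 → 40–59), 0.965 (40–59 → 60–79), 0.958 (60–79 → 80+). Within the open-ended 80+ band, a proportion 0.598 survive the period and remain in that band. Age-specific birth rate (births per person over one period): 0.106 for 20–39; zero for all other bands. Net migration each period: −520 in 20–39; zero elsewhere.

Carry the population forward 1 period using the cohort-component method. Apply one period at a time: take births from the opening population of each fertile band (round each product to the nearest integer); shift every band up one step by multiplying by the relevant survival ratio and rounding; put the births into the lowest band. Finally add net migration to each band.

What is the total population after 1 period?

Call the groups 1 to 5, youngest first.
— Period 1 —
Births: 2500 × 0.106 = 265
Group 2: 14900 × 0.983 = 14647
Group 3: 2500 × 0.986 = 2465
Group 4: 15600 × 0.965 = 15054
Group 5: 3000 × 0.958 + 5800 × 0.598 = 2874 + 3468 = 6342
Net migration: Group 2 − 520 → 14127
Population now: 0–19=265, 20–39=14127, 40–59=2465, 60–79=15054, 80+=6342
Total after period 1: 265 + 14127 + 2465 + 15054 + 6342 = 38253

38253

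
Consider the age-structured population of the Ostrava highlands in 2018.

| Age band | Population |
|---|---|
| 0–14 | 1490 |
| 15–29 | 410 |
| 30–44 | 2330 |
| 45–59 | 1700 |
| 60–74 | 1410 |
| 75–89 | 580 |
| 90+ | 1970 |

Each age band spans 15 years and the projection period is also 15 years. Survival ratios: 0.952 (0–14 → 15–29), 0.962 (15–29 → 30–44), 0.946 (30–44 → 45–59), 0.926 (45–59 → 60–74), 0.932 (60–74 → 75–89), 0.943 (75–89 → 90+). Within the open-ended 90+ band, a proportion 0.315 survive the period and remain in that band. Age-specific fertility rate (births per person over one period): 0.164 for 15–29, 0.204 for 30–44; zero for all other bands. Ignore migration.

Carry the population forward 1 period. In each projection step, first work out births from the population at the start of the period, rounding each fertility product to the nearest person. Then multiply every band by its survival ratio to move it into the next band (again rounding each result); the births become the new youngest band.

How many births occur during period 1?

542

Numbering the bands 1..7 from youngest to oldest:
After projecting period 1:
Births: 410 × 0.164 = 67, 2330 × 0.204 = 475 → 542
Band 2: 1490 × 0.952 = 1418
Band 3: 410 × 0.962 = 394
Band 4: 2330 × 0.946 = 2204
Band 5: 1700 × 0.926 = 1574
Band 6: 1410 × 0.932 = 1314
Band 7: 580 × 0.943 + 1970 × 0.315 = 547 + 621 = 1168
End of period: [542, 1418, 394, 2204, 1574, 1314, 1168]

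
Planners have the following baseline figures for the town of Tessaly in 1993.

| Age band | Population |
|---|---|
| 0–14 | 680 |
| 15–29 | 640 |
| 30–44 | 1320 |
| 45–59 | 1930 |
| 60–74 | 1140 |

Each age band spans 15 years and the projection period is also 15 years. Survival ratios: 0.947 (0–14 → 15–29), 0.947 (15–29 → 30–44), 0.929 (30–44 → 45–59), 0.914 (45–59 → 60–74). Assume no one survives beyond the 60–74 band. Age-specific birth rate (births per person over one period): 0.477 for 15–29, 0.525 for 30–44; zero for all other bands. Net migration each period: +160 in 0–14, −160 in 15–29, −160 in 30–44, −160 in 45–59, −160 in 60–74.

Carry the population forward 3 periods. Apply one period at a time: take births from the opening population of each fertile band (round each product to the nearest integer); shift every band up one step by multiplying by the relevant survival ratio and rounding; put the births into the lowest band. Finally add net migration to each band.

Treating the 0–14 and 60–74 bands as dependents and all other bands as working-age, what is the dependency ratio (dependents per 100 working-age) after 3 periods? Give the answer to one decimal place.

Call the groups 1 to 5, youngest first.
Period 1.
Births: 640 × 0.477 = 305 ; 1320 × 0.525 = 693 ⇒ total 998
Group 2: 680 × 0.947 = 644
Group 3: 640 × 0.947 = 606
Group 4: 1320 × 0.929 = 1226
Group 5: 1930 × 0.914 = 1764
Net migration: Group 1 + 160 → 1158; Group 2 − 160 → 484; Group 3 − 160 → 446; Group 4 − 160 → 1066; Group 5 − 160 → 1604
Giving 1158 / 484 / 446 / 1066 / 1604.
Period 2.
Births: 484 × 0.477 = 231 ; 446 × 0.525 = 234 ⇒ total 465
Group 2: 1158 × 0.947 = 1097
Group 3: 484 × 0.947 = 458
Group 4: 446 × 0.929 = 414
Group 5: 1066 × 0.914 = 974
Net migration: Group 1 + 160 → 625; Group 2 − 160 → 937; Group 3 − 160 → 298; Group 4 − 160 → 254; Group 5 − 160 → 814
Giving 625 / 937 / 298 / 254 / 814.
Period 3.
Births: 937 × 0.477 = 447 ; 298 × 0.525 = 156 ⇒ total 603
Group 2: 625 × 0.947 = 592
Group 3: 937 × 0.947 = 887
Group 4: 298 × 0.929 = 277
Group 5: 254 × 0.914 = 232
Net migration: Group 1 + 160 → 763; Group 2 − 160 → 432; Group 3 − 160 → 727; Group 4 − 160 → 117; Group 5 − 160 → 72
Giving 763 / 432 / 727 / 117 / 72.
Dependents (band 0–14 + band 60–74) = 763 + 72 = 835; working-age = 1276; ratio = 835/1276 × 100 = 65.4

65.4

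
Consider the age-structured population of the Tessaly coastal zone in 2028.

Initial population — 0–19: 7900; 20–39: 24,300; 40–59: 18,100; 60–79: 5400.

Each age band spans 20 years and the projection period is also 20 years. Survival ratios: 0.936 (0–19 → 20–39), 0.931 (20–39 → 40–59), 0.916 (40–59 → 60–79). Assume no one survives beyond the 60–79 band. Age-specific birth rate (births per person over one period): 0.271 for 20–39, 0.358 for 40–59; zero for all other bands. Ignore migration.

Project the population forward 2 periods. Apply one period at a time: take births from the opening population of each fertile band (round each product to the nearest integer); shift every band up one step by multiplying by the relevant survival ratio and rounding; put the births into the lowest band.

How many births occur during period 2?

After projecting period 1:
Births: 24300 * 0.271 = 6585, 18100 * 0.358 = 6480 → 13065
20–39: 7900 * 0.936 = 7394
40–59: 24300 * 0.931 = 22623
60–79: 18100 * 0.916 = 16580
Population now: 0–19=13065, 20–39=7394, 40–59=22623, 60–79=16580
After projecting period 2:
Births: 7394 * 0.271 = 2004, 22623 * 0.358 = 8099 → 10103
20–39: 13065 * 0.936 = 12229
40–59: 7394 * 0.931 = 6884
60–79: 22623 * 0.916 = 20723
Population now: 0–19=10103, 20–39=12229, 40–59=6884, 60–79=20723

10103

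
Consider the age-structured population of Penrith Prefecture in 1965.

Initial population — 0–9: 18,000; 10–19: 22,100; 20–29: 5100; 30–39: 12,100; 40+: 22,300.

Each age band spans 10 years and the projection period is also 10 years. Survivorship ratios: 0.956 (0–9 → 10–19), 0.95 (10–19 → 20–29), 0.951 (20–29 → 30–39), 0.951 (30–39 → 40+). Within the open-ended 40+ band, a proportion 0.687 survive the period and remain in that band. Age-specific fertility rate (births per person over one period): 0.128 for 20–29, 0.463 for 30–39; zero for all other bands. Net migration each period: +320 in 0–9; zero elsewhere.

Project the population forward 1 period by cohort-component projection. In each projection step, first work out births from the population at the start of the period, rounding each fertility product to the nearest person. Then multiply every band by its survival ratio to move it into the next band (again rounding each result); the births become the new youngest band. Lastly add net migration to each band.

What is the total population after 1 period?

76455

Period 1.
Births: 5100 × 0.128 = 653  |  12100 × 0.463 = 5602 → total 6255
10–19: 18000 × 0.956 = 17208
20–29: 22100 × 0.95 = 20995
30–39: 5100 × 0.951 = 4850
40+: 12100 × 0.951 + 22300 × 0.687 = 11507 + 15320 = 26827
Net migration: 0–9 + 320 → 6575
Population now: 0–9=6575, 10–19=17208, 20–29=20995, 30–39=4850, 40+=26827
Total after period 1: 6575 + 17208 + 20995 + 4850 + 26827 = 76455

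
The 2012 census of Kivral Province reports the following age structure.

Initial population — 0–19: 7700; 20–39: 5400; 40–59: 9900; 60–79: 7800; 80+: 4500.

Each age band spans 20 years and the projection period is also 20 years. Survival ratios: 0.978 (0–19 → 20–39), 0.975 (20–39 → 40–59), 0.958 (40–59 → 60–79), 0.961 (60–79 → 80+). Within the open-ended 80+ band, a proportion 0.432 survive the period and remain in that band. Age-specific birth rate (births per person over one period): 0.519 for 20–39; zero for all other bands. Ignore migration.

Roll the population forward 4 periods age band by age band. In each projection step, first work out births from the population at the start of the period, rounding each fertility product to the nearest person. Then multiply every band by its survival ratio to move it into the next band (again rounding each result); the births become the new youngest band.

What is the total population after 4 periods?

20980

Period 1.
Births: 5400 * 0.519 = 2803
20–39: 7700 * 0.978 = 7531
40–59: 5400 * 0.975 = 5265
60–79: 9900 * 0.958 = 9484
80+: 7800 * 0.961 + 4500 * 0.432 = 7496 + 1944 = 9440
End of period: [2803, 7531, 5265, 9484, 9440]
Period 2.
Births: 7531 * 0.519 = 3909
20–39: 2803 * 0.978 = 2741
40–59: 7531 * 0.975 = 7343
60–79: 5265 * 0.958 = 5044
80+: 9484 * 0.961 + 9440 * 0.432 = 9114 + 4078 = 13192
End of period: [3909, 2741, 7343, 5044, 13192]
Period 3.
Births: 2741 * 0.519 = 1423
20–39: 3909 * 0.978 = 3823
40–59: 2741 * 0.975 = 2672
60–79: 7343 * 0.958 = 7035
80+: 5044 * 0.961 + 13192 * 0.432 = 4847 + 5699 = 10546
End of period: [1423, 3823, 2672, 7035, 10546]
Period 4.
Births: 3823 * 0.519 = 1984
20–39: 1423 * 0.978 = 1392
40–59: 3823 * 0.975 = 3727
60–79: 2672 * 0.958 = 2560
80+: 7035 * 0.961 + 10546 * 0.432 = 6761 + 4556 = 11317
End of period: [1984, 1392, 3727, 2560, 11317]
Total after period 4: 1984 + 1392 + 3727 + 2560 + 11317 = 20980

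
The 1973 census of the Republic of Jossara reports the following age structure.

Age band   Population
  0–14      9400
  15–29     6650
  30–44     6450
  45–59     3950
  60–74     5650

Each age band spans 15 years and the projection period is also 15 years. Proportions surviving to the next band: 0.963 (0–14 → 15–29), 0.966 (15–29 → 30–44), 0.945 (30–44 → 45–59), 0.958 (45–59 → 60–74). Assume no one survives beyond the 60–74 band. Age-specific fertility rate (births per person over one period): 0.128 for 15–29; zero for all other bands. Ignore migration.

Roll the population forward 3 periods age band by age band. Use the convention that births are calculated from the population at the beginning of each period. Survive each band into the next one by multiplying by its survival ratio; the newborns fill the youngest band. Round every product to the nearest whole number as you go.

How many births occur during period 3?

105

After projecting period 1:
Births: 6650 * 0.128 = 851
15–29: 9400 * 0.963 = 9052
30–44: 6650 * 0.966 = 6424
45–59: 6450 * 0.945 = 6095
60–74: 3950 * 0.958 = 3784
End of period: [851, 9052, 6424, 6095, 3784]
After projecting period 2:
Births: 9052 * 0.128 = 1159
15–29: 851 * 0.963 = 820
30–44: 9052 * 0.966 = 8744
45–59: 6424 * 0.945 = 6071
60–74: 6095 * 0.958 = 5839
End of period: [1159, 820, 8744, 6071, 5839]
After projecting period 3:
Births: 820 * 0.128 = 105
15–29: 1159 * 0.963 = 1116
30–44: 820 * 0.966 = 792
45–59: 8744 * 0.945 = 8263
60–74: 6071 * 0.958 = 5816
End of period: [105, 1116, 792, 8263, 5816]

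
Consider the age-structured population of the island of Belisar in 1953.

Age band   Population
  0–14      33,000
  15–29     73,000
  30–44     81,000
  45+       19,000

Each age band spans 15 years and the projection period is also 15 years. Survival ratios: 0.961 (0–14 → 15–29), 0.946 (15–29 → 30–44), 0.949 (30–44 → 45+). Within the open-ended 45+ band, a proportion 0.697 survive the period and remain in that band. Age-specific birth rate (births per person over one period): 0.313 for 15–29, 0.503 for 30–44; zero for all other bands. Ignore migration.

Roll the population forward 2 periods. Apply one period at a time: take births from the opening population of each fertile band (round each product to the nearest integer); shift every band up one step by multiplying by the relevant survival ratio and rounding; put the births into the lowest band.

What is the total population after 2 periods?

Period 1.
Births: 73000 × 0.313 = 22849  |  81000 × 0.503 = 40743 → 63592
15–29: 33000 × 0.961 = 31713
30–44: 73000 × 0.946 = 69058
45+: 81000 × 0.949 + 19000 × 0.697 = 76869 + 13243 = 90112
End of period: [63592, 31713, 69058, 90112]
Period 2.
Births: 31713 × 0.313 = 9926  |  69058 × 0.503 = 34736 → 44662
15–29: 63592 × 0.961 = 61112
30–44: 31713 × 0.946 = 30000
45+: 69058 × 0.949 + 90112 × 0.697 = 65536 + 62808 = 128344
End of period: [44662, 61112, 30000, 128344]
Total after period 2: 44662 + 61112 + 30000 + 128344 = 264118

264118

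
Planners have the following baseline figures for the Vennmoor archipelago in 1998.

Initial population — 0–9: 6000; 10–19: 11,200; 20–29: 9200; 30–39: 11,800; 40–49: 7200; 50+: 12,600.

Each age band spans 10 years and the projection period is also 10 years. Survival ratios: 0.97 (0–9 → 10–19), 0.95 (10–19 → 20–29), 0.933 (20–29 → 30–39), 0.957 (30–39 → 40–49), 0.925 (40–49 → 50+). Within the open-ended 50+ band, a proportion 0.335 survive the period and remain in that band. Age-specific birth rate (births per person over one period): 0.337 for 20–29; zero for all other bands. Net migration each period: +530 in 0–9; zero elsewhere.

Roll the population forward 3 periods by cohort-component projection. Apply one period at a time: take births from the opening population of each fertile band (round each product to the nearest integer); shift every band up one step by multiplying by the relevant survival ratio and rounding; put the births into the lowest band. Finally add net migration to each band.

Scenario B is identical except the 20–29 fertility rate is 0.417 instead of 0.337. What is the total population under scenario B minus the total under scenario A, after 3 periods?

[period 1]
Births: 9200 × 0.337 = 3100
10–19: 6000 × 0.97 = 5820
20–29: 11200 × 0.95 = 10640
30–39: 9200 × 0.933 = 8584
40–49: 11800 × 0.957 = 11293
50+: 7200 × 0.925 + 12600 × 0.335 = 6660 + 4221 = 10881
Net migration: 0–9 + 530 → 3630
→ [3630, 5820, 10640, 8584, 11293, 10881]
[period 2]
Births: 10640 × 0.337 = 3586
10–19: 3630 × 0.97 = 3521
20–29: 5820 × 0.95 = 5529
30–39: 10640 × 0.933 = 9927
40–49: 8584 × 0.957 = 8215
50+: 11293 × 0.925 + 10881 × 0.335 = 10446 + 3645 = 14091
Net migration: 0–9 + 530 → 4116
→ [4116, 3521, 5529, 9927, 8215, 14091]
[period 3]
Births: 5529 × 0.337 = 1863
10–19: 4116 × 0.97 = 3993
20–29: 3521 × 0.95 = 3345
30–39: 5529 × 0.933 = 5159
40–49: 9927 × 0.957 = 9500
50+: 8215 × 0.925 + 14091 × 0.335 = 7599 + 4720 = 12319
Net migration: 0–9 + 530 → 2393
→ [2393, 3993, 3345, 5159, 9500, 12319]
Scenario A total after 3 periods: 36709
Scenario B projection —
[period 1]
Births: 9200 × 0.417 = 3836
10–19: 6000 × 0.97 = 5820
20–29: 11200 × 0.95 = 10640
30–39: 9200 × 0.933 = 8584
40–49: 11800 × 0.957 = 11293
50+: 7200 × 0.925 + 12600 × 0.335 = 6660 + 4221 = 10881
Net migration: 0–9 + 530 → 4366
→ [4366, 5820, 10640, 8584, 11293, 10881]
[period 2]
Births: 10640 × 0.417 = 4437
10–19: 4366 × 0.97 = 4235
20–29: 5820 × 0.95 = 5529
30–39: 10640 × 0.933 = 9927
40–49: 8584 × 0.957 = 8215
50+: 11293 × 0.925 + 10881 × 0.335 = 10446 + 3645 = 14091
Net migration: 0–9 + 530 → 4967
→ [4967, 4235, 5529, 9927, 8215, 14091]
[period 3]
Births: 5529 × 0.417 = 2306
10–19: 4967 × 0.97 = 4818
20–29: 4235 × 0.95 = 4023
30–39: 5529 × 0.933 = 5159
40–49: 9927 × 0.957 = 9500
50+: 8215 × 0.925 + 14091 × 0.335 = 7599 + 4720 = 12319
Net migration: 0–9 + 530 → 2836
→ [2836, 4818, 4023, 5159, 9500, 12319]
Scenario B total after 3 periods: 38655
Difference B − A = 38655 − 36709 = 1946

1946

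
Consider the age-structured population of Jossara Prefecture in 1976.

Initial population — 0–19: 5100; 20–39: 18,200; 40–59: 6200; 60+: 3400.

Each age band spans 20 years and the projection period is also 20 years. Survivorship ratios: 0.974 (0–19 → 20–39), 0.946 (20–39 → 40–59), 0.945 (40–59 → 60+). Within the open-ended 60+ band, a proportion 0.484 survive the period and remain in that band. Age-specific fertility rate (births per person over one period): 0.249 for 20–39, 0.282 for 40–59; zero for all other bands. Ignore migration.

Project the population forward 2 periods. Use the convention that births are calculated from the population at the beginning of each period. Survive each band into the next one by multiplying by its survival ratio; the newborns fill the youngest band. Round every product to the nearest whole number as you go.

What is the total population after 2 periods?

36810

Numbering the groups 1..4 from youngest to oldest:
[period 1]
Births: 18200 * 0.249 = 4532  |  6200 * 0.282 = 1748 → total 6280
Group 2: 5100 * 0.974 = 4967
Group 3: 18200 * 0.946 = 17217
Group 4: 6200 * 0.945 + 3400 * 0.484 = 5859 + 1646 = 7505
Population now: 0–19=6280, 20–39=4967, 40–59=17217, 60+=7505
[period 2]
Births: 4967 * 0.249 = 1237  |  17217 * 0.282 = 4855 → total 6092
Group 2: 6280 * 0.974 = 6117
Group 3: 4967 * 0.946 = 4699
Group 4: 17217 * 0.945 + 7505 * 0.484 = 16270 + 3632 = 19902
Population now: 0–19=6092, 20–39=6117, 40–59=4699, 60+=19902
Total after period 2: 6092 + 6117 + 4699 + 19902 = 36810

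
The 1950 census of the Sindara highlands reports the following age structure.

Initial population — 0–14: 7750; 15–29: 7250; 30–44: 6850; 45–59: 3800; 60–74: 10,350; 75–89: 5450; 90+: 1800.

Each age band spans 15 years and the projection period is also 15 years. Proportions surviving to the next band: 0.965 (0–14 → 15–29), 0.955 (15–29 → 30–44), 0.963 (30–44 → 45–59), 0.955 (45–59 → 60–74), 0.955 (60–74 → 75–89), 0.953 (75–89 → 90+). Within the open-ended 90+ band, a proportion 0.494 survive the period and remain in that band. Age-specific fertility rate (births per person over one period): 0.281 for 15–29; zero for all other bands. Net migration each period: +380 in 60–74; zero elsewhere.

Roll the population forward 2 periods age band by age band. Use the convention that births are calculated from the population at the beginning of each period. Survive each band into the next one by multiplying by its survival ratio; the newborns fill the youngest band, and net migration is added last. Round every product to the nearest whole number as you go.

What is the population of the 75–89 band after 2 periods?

Let band 1 be 0–14 through band 7 = 90+.
[period 1]
Births: 7250 × 0.281 = 2037
Band 2: 7750 × 0.965 = 7479
Band 3: 7250 × 0.955 = 6924
Band 4: 6850 × 0.963 = 6597
Band 5: 3800 × 0.955 = 3629
Band 6: 10350 × 0.955 = 9884
Band 7: 5450 × 0.953 + 1800 × 0.494 = 5194 + 889 = 6083
Net migration: Band 5 + 380 → 4009
End of period: [2037, 7479, 6924, 6597, 4009, 9884, 6083]
[period 2]
Births: 7479 × 0.281 = 2102
Band 2: 2037 × 0.965 = 1966
Band 3: 7479 × 0.955 = 7142
Band 4: 6924 × 0.963 = 6668
Band 5: 6597 × 0.955 = 6300
Band 6: 4009 × 0.955 = 3829
Band 7: 9884 × 0.953 + 6083 × 0.494 = 9419 + 3005 = 12424
Net migration: Band 5 + 380 → 6680
End of period: [2102, 1966, 7142, 6668, 6680, 3829, 12424]

3829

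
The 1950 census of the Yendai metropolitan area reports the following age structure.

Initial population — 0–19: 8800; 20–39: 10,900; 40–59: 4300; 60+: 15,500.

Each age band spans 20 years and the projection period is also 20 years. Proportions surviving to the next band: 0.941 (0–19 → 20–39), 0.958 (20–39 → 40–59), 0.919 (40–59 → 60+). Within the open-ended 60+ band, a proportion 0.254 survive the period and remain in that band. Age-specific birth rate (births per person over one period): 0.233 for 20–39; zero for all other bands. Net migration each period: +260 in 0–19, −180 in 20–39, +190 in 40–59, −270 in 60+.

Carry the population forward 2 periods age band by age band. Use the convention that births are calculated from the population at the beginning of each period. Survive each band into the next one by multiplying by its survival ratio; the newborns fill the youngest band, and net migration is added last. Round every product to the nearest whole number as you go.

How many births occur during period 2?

1888

Numbering the bands 1..4 from youngest to oldest:
Period 1.
Births: 10900 × 0.233 = 2540
Band 2: 8800 × 0.941 = 8281
Band 3: 10900 × 0.958 = 10442
Band 4: 4300 × 0.919 + 15500 × 0.254 = 3952 + 3937 = 7889
Net migration: Band 1 + 260 → 2800; Band 2 − 180 → 8101; Band 3 + 190 → 10632; Band 4 − 270 → 7619
→ [2800, 8101, 10632, 7619]
Period 2.
Births: 8101 × 0.233 = 1888
Band 2: 2800 × 0.941 = 2635
Band 3: 8101 × 0.958 = 7761
Band 4: 10632 × 0.919 + 7619 × 0.254 = 9771 + 1935 = 11706
Net migration: Band 1 + 260 → 2148; Band 2 − 180 → 2455; Band 3 + 190 → 7951; Band 4 − 270 → 11436
→ [2148, 2455, 7951, 11436]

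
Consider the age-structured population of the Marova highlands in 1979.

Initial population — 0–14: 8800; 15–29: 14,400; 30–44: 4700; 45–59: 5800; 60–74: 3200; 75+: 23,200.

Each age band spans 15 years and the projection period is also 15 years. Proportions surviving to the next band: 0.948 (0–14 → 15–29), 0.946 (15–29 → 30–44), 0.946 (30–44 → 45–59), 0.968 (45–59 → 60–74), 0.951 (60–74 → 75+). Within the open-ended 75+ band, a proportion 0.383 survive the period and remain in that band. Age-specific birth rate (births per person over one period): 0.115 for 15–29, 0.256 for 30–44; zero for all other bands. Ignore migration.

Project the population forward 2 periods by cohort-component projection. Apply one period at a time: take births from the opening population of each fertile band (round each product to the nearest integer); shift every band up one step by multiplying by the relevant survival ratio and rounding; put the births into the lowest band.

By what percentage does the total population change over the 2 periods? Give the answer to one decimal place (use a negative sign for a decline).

-29.9

Numbering the groups 1..6 from youngest to oldest:
Period 1:
Births: 14400 × 0.115 = 1656, 4700 × 0.256 = 1203 → total 2859
Group 2: 8800 × 0.948 = 8342
Group 3: 14400 × 0.946 = 13622
Group 4: 4700 × 0.946 = 4446
Group 5: 5800 × 0.968 = 5614
Group 6: 3200 × 0.951 + 23200 × 0.383 = 3043 + 8886 = 11929
End of period: [2859, 8342, 13622, 4446, 5614, 11929]
Period 2:
Births: 8342 × 0.115 = 959, 13622 × 0.256 = 3487 → total 4446
Group 2: 2859 × 0.948 = 2710
Group 3: 8342 × 0.946 = 7892
Group 4: 13622 × 0.946 = 12886
Group 5: 4446 × 0.968 = 4304
Group 6: 5614 × 0.951 + 11929 × 0.383 = 5339 + 4569 = 9908
End of period: [4446, 2710, 7892, 12886, 4304, 9908]
Total: 60100 → 42146; change = -17954; percentage change = -29.9%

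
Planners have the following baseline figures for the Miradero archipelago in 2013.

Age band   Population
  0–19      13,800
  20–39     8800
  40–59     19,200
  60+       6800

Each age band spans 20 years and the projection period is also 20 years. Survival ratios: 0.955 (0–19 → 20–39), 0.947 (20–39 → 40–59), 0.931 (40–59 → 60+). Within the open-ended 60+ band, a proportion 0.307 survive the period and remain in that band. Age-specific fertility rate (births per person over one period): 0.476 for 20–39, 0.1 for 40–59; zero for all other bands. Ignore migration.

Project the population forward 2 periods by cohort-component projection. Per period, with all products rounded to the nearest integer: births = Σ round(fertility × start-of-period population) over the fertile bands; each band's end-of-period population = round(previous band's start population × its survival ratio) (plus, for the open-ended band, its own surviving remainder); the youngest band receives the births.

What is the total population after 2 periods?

After projecting period 1:
Births: 8800 × 0.476 = 4189 ; 19200 × 0.1 = 1920 — total 6109
20–39: 13800 × 0.955 = 13179
40–59: 8800 × 0.947 = 8334
60+: 19200 × 0.931 + 6800 × 0.307 = 17875 + 2088 = 19963
Giving 6109 / 13179 / 8334 / 19963.
After projecting period 2:
Births: 13179 × 0.476 = 6273 ; 8334 × 0.1 = 833 — total 7106
20–39: 6109 × 0.955 = 5834
40–59: 13179 × 0.947 = 12481
60+: 8334 × 0.931 + 19963 × 0.307 = 7759 + 6129 = 13888
Giving 7106 / 5834 / 12481 / 13888.
Total after period 2: 7106 + 5834 + 12481 + 13888 = 39309

39309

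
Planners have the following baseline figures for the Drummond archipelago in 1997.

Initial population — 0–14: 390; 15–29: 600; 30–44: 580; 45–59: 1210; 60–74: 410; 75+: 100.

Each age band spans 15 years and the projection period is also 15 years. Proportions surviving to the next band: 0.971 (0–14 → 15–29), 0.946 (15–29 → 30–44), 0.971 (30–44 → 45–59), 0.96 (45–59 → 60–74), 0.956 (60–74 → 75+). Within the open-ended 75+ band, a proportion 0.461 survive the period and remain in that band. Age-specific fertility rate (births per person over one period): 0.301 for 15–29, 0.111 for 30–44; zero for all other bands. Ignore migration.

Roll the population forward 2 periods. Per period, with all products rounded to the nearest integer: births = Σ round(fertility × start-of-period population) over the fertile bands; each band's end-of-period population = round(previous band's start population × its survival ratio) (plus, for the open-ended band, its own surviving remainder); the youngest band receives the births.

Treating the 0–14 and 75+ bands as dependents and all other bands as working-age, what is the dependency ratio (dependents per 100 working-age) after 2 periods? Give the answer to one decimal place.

— Period 1 —
Births: 600 × 0.301 = 181, 580 × 0.111 = 64 → 245
15–29: 390 × 0.971 = 379
30–44: 600 × 0.946 = 568
45–59: 580 × 0.971 = 563
60–74: 1210 × 0.96 = 1162
75+: 410 × 0.956 + 100 × 0.461 = 392 + 46 = 438
Giving 245 / 379 / 568 / 563 / 1162 / 438.
— Period 2 —
Births: 379 × 0.301 = 114, 568 × 0.111 = 63 → 177
15–29: 245 × 0.971 = 238
30–44: 379 × 0.946 = 359
45–59: 568 × 0.971 = 552
60–74: 563 × 0.96 = 540
75+: 1162 × 0.956 + 438 × 0.461 = 1111 + 202 = 1313
Giving 177 / 238 / 359 / 552 / 540 / 1313.
Dependents (band 0–14 + band 75+) = 177 + 1313 = 1490; working-age = 1689; ratio = 1490/1689 × 100 = 88.2

88.2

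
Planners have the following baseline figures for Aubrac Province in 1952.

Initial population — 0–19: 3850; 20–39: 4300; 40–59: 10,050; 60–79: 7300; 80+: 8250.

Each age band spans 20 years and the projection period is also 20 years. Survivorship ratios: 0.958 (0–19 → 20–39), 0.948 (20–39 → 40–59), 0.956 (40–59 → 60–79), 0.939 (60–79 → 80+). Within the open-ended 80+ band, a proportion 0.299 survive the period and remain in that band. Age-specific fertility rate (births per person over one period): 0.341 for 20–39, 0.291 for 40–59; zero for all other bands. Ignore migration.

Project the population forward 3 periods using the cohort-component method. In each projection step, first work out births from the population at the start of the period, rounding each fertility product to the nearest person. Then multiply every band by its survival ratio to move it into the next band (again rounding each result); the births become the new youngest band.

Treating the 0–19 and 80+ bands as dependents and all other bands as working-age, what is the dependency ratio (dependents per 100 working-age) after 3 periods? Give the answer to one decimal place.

Period 1.
Births: 4300 × 0.341 = 1466  |  10050 × 0.291 = 2925 ⇒ total 4391
20–39: 3850 × 0.958 = 3688
40–59: 4300 × 0.948 = 4076
60–79: 10050 × 0.956 = 9608
80+: 7300 × 0.939 + 8250 × 0.299 = 6855 + 2467 = 9322
Giving 4391 / 3688 / 4076 / 9608 / 9322.
Period 2.
Births: 3688 × 0.341 = 1258  |  4076 × 0.291 = 1186 ⇒ total 2444
20–39: 4391 × 0.958 = 4207
40–59: 3688 × 0.948 = 3496
60–79: 4076 × 0.956 = 3897
80+: 9608 × 0.939 + 9322 × 0.299 = 9022 + 2787 = 11809
Giving 2444 / 4207 / 3496 / 3897 / 11809.
Period 3.
Births: 4207 × 0.341 = 1435  |  3496 × 0.291 = 1017 ⇒ total 2452
20–39: 2444 × 0.958 = 2341
40–59: 4207 × 0.948 = 3988
60–79: 3496 × 0.956 = 3342
80+: 3897 × 0.939 + 11809 × 0.299 = 3659 + 3531 = 7190
Giving 2452 / 2341 / 3988 / 3342 / 7190.
Dependents (band 0–19 + band 80+) = 2452 + 7190 = 9642; working-age = 9671; ratio = 9642/9671 × 100 = 99.7

99.7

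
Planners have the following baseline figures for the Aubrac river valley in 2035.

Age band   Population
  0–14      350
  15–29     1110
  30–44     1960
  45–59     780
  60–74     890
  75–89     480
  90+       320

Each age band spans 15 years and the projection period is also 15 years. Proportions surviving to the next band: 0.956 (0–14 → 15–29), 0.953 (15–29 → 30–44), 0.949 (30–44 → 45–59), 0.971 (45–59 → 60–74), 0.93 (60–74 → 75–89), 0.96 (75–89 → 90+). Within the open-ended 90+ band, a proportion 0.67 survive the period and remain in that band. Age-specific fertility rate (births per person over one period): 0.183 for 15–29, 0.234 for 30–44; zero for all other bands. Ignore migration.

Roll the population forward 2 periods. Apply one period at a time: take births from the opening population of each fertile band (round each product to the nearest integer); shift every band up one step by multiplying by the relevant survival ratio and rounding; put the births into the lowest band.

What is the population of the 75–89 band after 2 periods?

Let band 1 be 0–14 through band 7 = 90+.
Period 1.
Births: 1110 * 0.183 = 203, 1960 * 0.234 = 459 → total 662
Band 2: 350 * 0.956 = 335
Band 3: 1110 * 0.953 = 1058
Band 4: 1960 * 0.949 = 1860
Band 5: 780 * 0.971 = 757
Band 6: 890 * 0.93 = 828
Band 7: 480 * 0.96 + 320 * 0.67 = 461 + 214 = 675
Population now: 0–14=662, 15–29=335, 30–44=1058, 45–59=1860, 60–74=757, 75–89=828, 90+=675
Period 2.
Births: 335 * 0.183 = 61, 1058 * 0.234 = 248 → total 309
Band 2: 662 * 0.956 = 633
Band 3: 335 * 0.953 = 319
Band 4: 1058 * 0.949 = 1004
Band 5: 1860 * 0.971 = 1806
Band 6: 757 * 0.93 = 704
Band 7: 828 * 0.96 + 675 * 0.67 = 795 + 452 = 1247
Population now: 0–14=309, 15–29=633, 30–44=319, 45–59=1004, 60–74=1806, 75–89=704, 90+=1247

704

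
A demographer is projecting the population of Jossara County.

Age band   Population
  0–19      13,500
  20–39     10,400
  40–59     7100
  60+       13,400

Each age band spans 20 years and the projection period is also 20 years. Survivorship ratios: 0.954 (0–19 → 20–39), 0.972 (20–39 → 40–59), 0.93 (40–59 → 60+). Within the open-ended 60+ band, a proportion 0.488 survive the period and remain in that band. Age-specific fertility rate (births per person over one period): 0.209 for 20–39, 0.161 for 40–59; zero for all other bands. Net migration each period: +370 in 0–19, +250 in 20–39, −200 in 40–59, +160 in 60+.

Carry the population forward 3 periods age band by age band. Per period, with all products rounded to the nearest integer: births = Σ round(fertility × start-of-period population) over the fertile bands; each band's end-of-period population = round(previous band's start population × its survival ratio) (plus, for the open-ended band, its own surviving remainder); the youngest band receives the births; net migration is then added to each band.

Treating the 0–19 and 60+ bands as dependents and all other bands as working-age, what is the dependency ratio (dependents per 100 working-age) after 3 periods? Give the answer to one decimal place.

277.5

Let group 1 be 0–19 through group 4 = 60+.
Period 1.
Births: 10400 × 0.209 = 2174, 7100 × 0.161 = 1143 — total 3317
Group 2: 13500 × 0.954 = 12879
Group 3: 10400 × 0.972 = 10109
Group 4: 7100 × 0.93 + 13400 × 0.488 = 6603 + 6539 = 13142
Net migration: Group 1 + 370 → 3687; Group 2 + 250 → 13129; Group 3 − 200 → 9909; Group 4 + 160 → 13302
Giving 3687 / 13129 / 9909 / 13302.
Period 2.
Births: 13129 × 0.209 = 2744, 9909 × 0.161 = 1595 — total 4339
Group 2: 3687 × 0.954 = 3517
Group 3: 13129 × 0.972 = 12761
Group 4: 9909 × 0.93 + 13302 × 0.488 = 9215 + 6491 = 15706
Net migration: Group 1 + 370 → 4709; Group 2 + 250 → 3767; Group 3 − 200 → 12561; Group 4 + 160 → 15866
Giving 4709 / 3767 / 12561 / 15866.
Period 3.
Births: 3767 × 0.209 = 787, 12561 × 0.161 = 2022 — total 2809
Group 2: 4709 × 0.954 = 4492
Group 3: 3767 × 0.972 = 3662
Group 4: 12561 × 0.93 + 15866 × 0.488 = 11682 + 7743 = 19425
Net migration: Group 1 + 370 → 3179; Group 2 + 250 → 4742; Group 3 − 200 → 3462; Group 4 + 160 → 19585
Giving 3179 / 4742 / 3462 / 19585.
Dependents (band 0–19 + band 60+) = 3179 + 19585 = 22764; working-age = 8204; ratio = 22764/8204 × 100 = 277.5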